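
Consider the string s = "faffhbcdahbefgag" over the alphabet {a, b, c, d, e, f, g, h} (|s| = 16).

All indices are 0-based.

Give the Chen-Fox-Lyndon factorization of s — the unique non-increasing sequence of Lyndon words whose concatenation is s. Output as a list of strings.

emit factor 1: 'f' (i=0, period=1)
emit factor 2: 'affhbcdahbefgag' (i=1, period=15)

["f", "affhbcdahbefgag"]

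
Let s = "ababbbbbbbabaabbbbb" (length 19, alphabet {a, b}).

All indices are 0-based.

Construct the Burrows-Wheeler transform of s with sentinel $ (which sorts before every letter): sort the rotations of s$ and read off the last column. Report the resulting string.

bbb$abbababbbbbbabba

rank  rotation              last
    0  $ababbbbbbbabaabbbbb  b
    1  aabbbbb$ababbbbbbbab  b
    2  abaabbbbb$ababbbbbbb  b
    3  ababbbbbbbabaabbbbb$  $
    4  abbbbb$ababbbbbbbaba  a
    5  abbbbbbbabaabbbbb$ab  b
    6  b$ababbbbbbbabaabbbb  b
    7  baabbbbb$ababbbbbbba  a
    8  babaabbbbb$ababbbbbb  b
    9  babbbbbbbabaabbbbb$a  a
   10  bb$ababbbbbbbabaabbb  b
   11  bbabaabbbbb$ababbbbb  b
   12  bbb$ababbbbbbbabaabb  b
   13  bbbabaabbbbb$ababbbb  b
   14  bbbb$ababbbbbbbabaab  b
   15  bbbbabaabbbbb$ababbb  b
   16  bbbbb$ababbbbbbbabaa  a
   17  bbbbbabaabbbbb$ababb  b
   18  bbbbbbabaabbbbb$abab  b
   19  bbbbbbbabaabbbbb$aba  a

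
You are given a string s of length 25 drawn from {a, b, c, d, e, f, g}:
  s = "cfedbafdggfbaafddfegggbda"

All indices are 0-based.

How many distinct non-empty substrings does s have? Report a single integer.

rank→(start, suffix):
  0 → (24, 'a')
  1 → (12, 'aafddfegggbda')
  2 → (13, 'afddfegggbda')
  3 → (5, 'afdggfbaafddfegggbda')
  4 → (11, 'baafddfegggbda')
  5 → (4, 'bafdggfbaafddfegggbda')
  6 → (22, 'bda')
  7 → (0, 'cfedbafdggfbaafddfegggbda')
  8 → (23, 'da')
  9 → (3, 'dbafdggfbaafddfegggbda')
  10 → (15, 'ddfegggbda')
  11 → (16, 'dfegggbda')
  12 → (7, 'dggfbaafddfegggbda')
  13 → (2, 'edbafdggfbaafddfegggbda')
  14 → (18, 'egggbda')
  15 → (10, 'fbaafddfegggbda')
  16 → (14, 'fddfegggbda')
  17 → (6, 'fdggfbaafddfegggbda')
  18 → (1, 'fedbafdggfbaafddfegggbda')
  19 → (17, 'fegggbda')
  20 → (21, 'gbda')
  21 → (9, 'gfbaafddfegggbda')
  22 → (20, 'ggbda')
  23 → (8, 'ggfbaafddfegggbda')
  24 → (19, 'gggbda')

SA = [24, 12, 13, 5, 11, 4, 22, 0, 23, 3, 15, 16, 7, 2, 18, 10, 14, 6, 1, 17, 21, 9, 20, 8, 19]
rank  pair      lcp
   1  s[24:],s[12:]  1  'a'
   2  s[12:],s[13:]  1  'a'
   3  s[13:],s[5:]  3  'afd'
   4  s[5:],s[11:]  0  ''
   5  s[11:],s[4:]  2  'ba'
   6  s[4:],s[22:]  1  'b'
   7  s[22:],s[0:]  0  ''
   8  s[0:],s[23:]  0  ''
   9  s[23:],s[3:]  1  'd'
  10  s[3:],s[15:]  1  'd'
  11  s[15:],s[16:]  1  'd'
  12  s[16:],s[7:]  1  'd'
  13  s[7:],s[2:]  0  ''
  14  s[2:],s[18:]  1  'e'
  15  s[18:],s[10:]  0  ''
  16  s[10:],s[14:]  1  'f'
  17  s[14:],s[6:]  2  'fd'
  18  s[6:],s[1:]  1  'f'
  19  s[1:],s[17:]  2  'fe'
  20  s[17:],s[21:]  0  ''
  21  s[21:],s[9:]  1  'g'
  22  s[9:],s[20:]  1  'g'
  23  s[20:],s[8:]  2  'gg'
  24  s[8:],s[19:]  2  'gg'

n(n+1)/2 = 25·26/2 = 325
Σ LCP = 0 + 1 + 1 + 3 + 0 + 2 + 1 + 0 + 0 + 1 + 1 + 1 + 1 + 0 + 1 + 0 + 1 + 2 + 1 + 2 + 0 + 1 + 1 + 2 + 2 = 25
distinct = 325 − 25 = 300

300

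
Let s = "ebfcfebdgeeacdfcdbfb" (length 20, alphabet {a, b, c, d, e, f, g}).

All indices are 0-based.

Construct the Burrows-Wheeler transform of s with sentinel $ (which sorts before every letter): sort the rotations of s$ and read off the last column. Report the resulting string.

rank  rotation               last
    0  $ebfcfebdgeeacdfcdbfb  b
    1  acdfcdbfb$ebfcfebdgee  e
    2  b$ebfcfebdgeeacdfcdbf  f
    3  bdgeeacdfcdbfb$ebfcfe  e
    4  bfb$ebfcfebdgeeacdfcd  d
    5  bfcfebdgeeacdfcdbfb$e  e
    6  cdbfb$ebfcfebdgeeacdf  f
    7  cdfcdbfb$ebfcfebdgeea  a
    8  cfebdgeeacdfcdbfb$ebf  f
    9  dbfb$ebfcfebdgeeacdfc  c
   10  dfcdbfb$ebfcfebdgeeac  c
   11  dgeeacdfcdbfb$ebfcfeb  b
   12  eacdfcdbfb$ebfcfebdge  e
   13  ebdgeeacdfcdbfb$ebfcf  f
   14  ebfcfebdgeeacdfcdbfb$  $
   15  eeacdfcdbfb$ebfcfebdg  g
   16  fb$ebfcfebdgeeacdfcdb  b
   17  fcdbfb$ebfcfebdgeeacd  d
   18  fcfebdgeeacdfcdbfb$eb  b
   19  febdgeeacdfcdbfb$ebfc  c
   20  geeacdfcdbfb$ebfcfebd  d

befedefafccbef$gbdbcd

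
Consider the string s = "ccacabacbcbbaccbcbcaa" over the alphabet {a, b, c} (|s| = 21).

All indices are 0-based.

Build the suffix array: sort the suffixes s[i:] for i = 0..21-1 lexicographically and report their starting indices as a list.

[20, 19, 4, 2, 6, 12, 5, 11, 10, 17, 8, 15, 18, 3, 1, 9, 16, 7, 14, 0, 13]

rank→(start, suffix):
  0 → (20, 'a')
  1 → (19, 'aa')
  2 → (4, 'abacbcbbaccbcbcaa')
  3 → (2, 'acabacbcbbaccbcbcaa')
  4 → (6, 'acbcbbaccbcbcaa')
  5 → (12, 'accbcbcaa')
  6 → (5, 'bacbcbbaccbcbcaa')
  7 → (11, 'baccbcbcaa')
  8 → (10, 'bbaccbcbcaa')
  9 → (17, 'bcaa')
  10 → (8, 'bcbbaccbcbcaa')
  11 → (15, 'bcbcaa')
  12 → (18, 'caa')
  13 → (3, 'cabacbcbbaccbcbcaa')
  14 → (1, 'cacabacbcbbaccbcbcaa')
  15 → (9, 'cbbaccbcbcaa')
  16 → (16, 'cbcaa')
  17 → (7, 'cbcbbaccbcbcaa')
  18 → (14, 'cbcbcaa')
  19 → (0, 'ccacabacbcbbaccbcbcaa')
  20 → (13, 'ccbcbcaa')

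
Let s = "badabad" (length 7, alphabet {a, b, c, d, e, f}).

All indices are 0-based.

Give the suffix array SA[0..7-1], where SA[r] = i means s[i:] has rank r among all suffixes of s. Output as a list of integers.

rank→(start, suffix):
  0 → (3, 'abad')
  1 → (5, 'ad')
  2 → (1, 'adabad')
  3 → (4, 'bad')
  4 → (0, 'badabad')
  5 → (6, 'd')
  6 → (2, 'dabad')

[3, 5, 1, 4, 0, 6, 2]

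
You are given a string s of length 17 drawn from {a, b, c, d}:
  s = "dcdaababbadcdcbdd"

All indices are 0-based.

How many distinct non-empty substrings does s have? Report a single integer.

134

rank | idx | suffix
   0 |   3 | aababbadcdcbdd
   1 |   4 | ababbadcdcbdd
   2 |   6 | abbadcdcbdd
   3 |   9 | adcdcbdd
   4 |   5 | babbadcdcbdd
   5 |   8 | badcdcbdd
   6 |   7 | bbadcdcbdd
   7 |  14 | bdd
   8 |  13 | cbdd
   9 |   1 | cdaababbadcdcbdd
  10 |  11 | cdcbdd
  11 |  16 | d
  12 |   2 | daababbadcdcbdd
  13 |  12 | dcbdd
  14 |   0 | dcdaababbadcdcbdd
  15 |  10 | dcdcbdd
  16 |  15 | dd

SA = [3, 4, 6, 9, 5, 8, 7, 14, 13, 1, 11, 16, 2, 12, 0, 10, 15]
[i] adj suffixes → lcp
  [1] 3/4 → 1 ('a')
  [2] 4/6 → 2 ('ab')
  [3] 6/9 → 1 ('a')
  [4] 9/5 → 0 ('')
  [5] 5/8 → 2 ('ba')
  [6] 8/7 → 1 ('b')
  [7] 7/14 → 1 ('b')
  [8] 14/13 → 0 ('')
  [9] 13/1 → 1 ('c')
  [10] 1/11 → 2 ('cd')
  [11] 11/16 → 0 ('')
  [12] 16/2 → 1 ('d')
  [13] 2/12 → 1 ('d')
  [14] 12/0 → 2 ('dc')
  [15] 0/10 → 3 ('dcd')
  [16] 10/15 → 1 ('d')

n(n+1)/2 = 17·18/2 = 153
Σ LCP = 0 + 1 + 2 + 1 + 0 + 2 + 1 + 1 + 0 + 1 + 2 + 0 + 1 + 1 + 2 + 3 + 1 = 19
distinct = 153 − 19 = 134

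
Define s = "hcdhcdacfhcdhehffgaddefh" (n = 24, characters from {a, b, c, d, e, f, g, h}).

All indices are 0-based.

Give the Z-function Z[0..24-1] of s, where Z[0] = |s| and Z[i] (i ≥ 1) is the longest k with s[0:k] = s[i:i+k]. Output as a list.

[24, 0, 0, 3, 0, 0, 0, 0, 0, 4, 0, 0, 1, 0, 1, 0, 0, 0, 0, 0, 0, 0, 0, 1]

Z[0]=24
i=1: outside box; Z[1]=0
i=2: outside box; Z[2]=0
i=3: outside box; Z[3]=3 extend→box=[3,6)
i=4: min(r-i=2, Z[1]=0)=0; Z[4]=0
i=5: min(r-i=1, Z[2]=0)=0; Z[5]=0
i=6: outside box; Z[6]=0
i=7: outside box; Z[7]=0
i=8: outside box; Z[8]=0
i=9: outside box; Z[9]=4 extend→box=[9,13)
i=10: min(r-i=3, Z[1]=0)=0; Z[10]=0
i=11: min(r-i=2, Z[2]=0)=0; Z[11]=0
i=12: min(r-i=1, Z[3]=3)=1; Z[12]=1
i=13: outside box; Z[13]=0
i=14: outside box; Z[14]=1 extend→box=[14,15)
i=15: outside box; Z[15]=0
i=16: outside box; Z[16]=0
i=17: outside box; Z[17]=0
i=18: outside box; Z[18]=0
i=19: outside box; Z[19]=0
i=20: outside box; Z[20]=0
i=21: outside box; Z[21]=0
i=22: outside box; Z[22]=0
i=23: outside box; Z[23]=1 extend→box=[23,24)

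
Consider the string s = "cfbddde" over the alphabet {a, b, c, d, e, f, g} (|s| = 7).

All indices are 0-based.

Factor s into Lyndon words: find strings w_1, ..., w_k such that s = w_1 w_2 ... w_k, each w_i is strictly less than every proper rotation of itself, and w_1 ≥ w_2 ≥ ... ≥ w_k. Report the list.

["cf", "bddde"]

emit factor 1: 'cf' (i=0, period=2)
emit factor 2: 'bddde' (i=2, period=5)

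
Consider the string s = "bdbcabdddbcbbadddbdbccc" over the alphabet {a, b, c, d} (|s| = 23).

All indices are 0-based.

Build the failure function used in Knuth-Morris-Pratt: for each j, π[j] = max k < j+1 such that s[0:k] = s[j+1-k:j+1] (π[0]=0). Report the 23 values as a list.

π[0] = 0
j=1 s[j]='d': π[1]=0 (border '')
j=2 s[j]='b': π[2]=1 (border 'b')
j=3 s[j]='c': k: 1→0; π[3]=0 (border '')
j=4 s[j]='a': π[4]=0 (border '')
j=5 s[j]='b': π[5]=1 (border 'b')
j=6 s[j]='d': π[6]=2 (border 'bd')
j=7 s[j]='d': k: 2→0; π[7]=0 (border '')
j=8 s[j]='d': π[8]=0 (border '')
j=9 s[j]='b': π[9]=1 (border 'b')
j=10 s[j]='c': k: 1→0; π[10]=0 (border '')
j=11 s[j]='b': π[11]=1 (border 'b')
j=12 s[j]='b': k: 1→0; π[12]=1 (border 'b')
j=13 s[j]='a': k: 1→0; π[13]=0 (border '')
j=14 s[j]='d': π[14]=0 (border '')
j=15 s[j]='d': π[15]=0 (border '')
j=16 s[j]='d': π[16]=0 (border '')
j=17 s[j]='b': π[17]=1 (border 'b')
j=18 s[j]='d': π[18]=2 (border 'bd')
j=19 s[j]='b': π[19]=3 (border 'bdb')
j=20 s[j]='c': π[20]=4 (border 'bdbc')
j=21 s[j]='c': k: 4→0; π[21]=0 (border '')
j=22 s[j]='c': π[22]=0 (border '')

[0, 0, 1, 0, 0, 1, 2, 0, 0, 1, 0, 1, 1, 0, 0, 0, 0, 1, 2, 3, 4, 0, 0]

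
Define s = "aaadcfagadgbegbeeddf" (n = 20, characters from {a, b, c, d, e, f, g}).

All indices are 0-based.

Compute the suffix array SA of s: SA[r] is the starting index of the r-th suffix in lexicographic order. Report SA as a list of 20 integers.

sorted suffixes:
  #0 SA[0]=0  'aaadcfagadgbegbeeddf'
  #1 SA[1]=1  'aadcfagadgbegbeeddf'
  #2 SA[2]=2  'adcfagadgbegbeeddf'
  #3 SA[3]=8  'adgbegbeeddf'
  #4 SA[4]=6  'agadgbegbeeddf'
  #5 SA[5]=14  'beeddf'
  #6 SA[6]=11  'begbeeddf'
  #7 SA[7]=4  'cfagadgbegbeeddf'
  #8 SA[8]=3  'dcfagadgbegbeeddf'
  #9 SA[9]=17  'ddf'
  #10 SA[10]=18  'df'
  #11 SA[11]=9  'dgbegbeeddf'
  #12 SA[12]=16  'eddf'
  #13 SA[13]=15  'eeddf'
  #14 SA[14]=12  'egbeeddf'
  #15 SA[15]=19  'f'
  #16 SA[16]=5  'fagadgbegbeeddf'
  #17 SA[17]=7  'gadgbegbeeddf'
  #18 SA[18]=13  'gbeeddf'
  #19 SA[19]=10  'gbegbeeddf'

[0, 1, 2, 8, 6, 14, 11, 4, 3, 17, 18, 9, 16, 15, 12, 19, 5, 7, 13, 10]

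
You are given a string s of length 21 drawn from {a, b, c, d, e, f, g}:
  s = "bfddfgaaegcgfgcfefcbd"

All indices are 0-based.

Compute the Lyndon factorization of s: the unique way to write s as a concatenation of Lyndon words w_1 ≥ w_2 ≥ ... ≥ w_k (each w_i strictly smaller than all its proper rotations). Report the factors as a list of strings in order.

emit factor 1: 'bfddfg' (i=0, period=6)
emit factor 2: 'aaegcgfgcfefcbd' (i=6, period=15)

["bfddfg", "aaegcgfgcfefcbd"]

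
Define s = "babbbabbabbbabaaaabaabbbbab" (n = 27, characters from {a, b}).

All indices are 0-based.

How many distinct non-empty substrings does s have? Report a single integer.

rank→(start, suffix):
  0 → (14, 'aaaabaabbbbab')
  1 → (15, 'aaabaabbbbab')
  2 → (16, 'aabaabbbbab')
  3 → (19, 'aabbbbab')
  4 → (25, 'ab')
  5 → (12, 'abaaaabaabbbbab')
  6 → (17, 'abaabbbbab')
  7 → (5, 'abbabbbabaaaabaabbbbab')
  8 → (8, 'abbbabaaaabaabbbbab')
  9 → (1, 'abbbabbabbbabaaaabaabbbbab')
  10 → (20, 'abbbbab')
  11 → (26, 'b')
  12 → (13, 'baaaabaabbbbab')
  13 → (18, 'baabbbbab')
  14 → (24, 'bab')
  15 → (11, 'babaaaabaabbbbab')
  16 → (4, 'babbabbbabaaaabaabbbbab')
  17 → (7, 'babbbabaaaabaabbbbab')
  18 → (0, 'babbbabbabbbabaaaabaabbbbab')
  19 → (23, 'bbab')
  20 → (10, 'bbabaaaabaabbbbab')
  21 → (3, 'bbabbabbbabaaaabaabbbbab')
  22 → (6, 'bbabbbabaaaabaabbbbab')
  23 → (22, 'bbbab')
  24 → (9, 'bbbabaaaabaabbbbab')
  25 → (2, 'bbbabbabbbabaaaabaabbbbab')
  26 → (21, 'bbbbab')

SA = [14, 15, 16, 19, 25, 12, 17, 5, 8, 1, 20, 26, 13, 18, 24, 11, 4, 7, 0, 23, 10, 3, 6, 22, 9, 2, 21]
rank  pair      lcp
   1  s[14:],s[15:]  3  'aaa'
   2  s[15:],s[16:]  2  'aa'
   3  s[16:],s[19:]  3  'aab'
   4  s[19:],s[25:]  1  'a'
   5  s[25:],s[12:]  2  'ab'
   6  s[12:],s[17:]  4  'abaa'
   7  s[17:],s[5:]  2  'ab'
   8  s[5:],s[8:]  3  'abb'
   9  s[8:],s[1:]  6  'abbbab'
  10  s[1:],s[20:]  4  'abbb'
  11  s[20:],s[26:]  0  ''
  12  s[26:],s[13:]  1  'b'
  13  s[13:],s[18:]  3  'baa'
  14  s[18:],s[24:]  2  'ba'
  15  s[24:],s[11:]  3  'bab'
  16  s[11:],s[4:]  3  'bab'
  17  s[4:],s[7:]  4  'babb'
  18  s[7:],s[0:]  7  'babbbab'
  19  s[0:],s[23:]  1  'b'
  20  s[23:],s[10:]  4  'bbab'
  21  s[10:],s[3:]  4  'bbab'
  22  s[3:],s[6:]  5  'bbabb'
  23  s[6:],s[22:]  2  'bb'
  24  s[22:],s[9:]  5  'bbbab'
  25  s[9:],s[2:]  5  'bbbab'
  26  s[2:],s[21:]  3  'bbb'

n(n+1)/2 = 27·28/2 = 378
Σ LCP = 0 + 3 + 2 + 3 + 1 + 2 + 4 + 2 + 3 + 6 + 4 + 0 + 1 + 3 + 2 + 3 + 3 + 4 + 7 + 1 + 4 + 4 + 5 + 2 + 5 + 5 + 3 = 82
distinct = 378 − 82 = 296

296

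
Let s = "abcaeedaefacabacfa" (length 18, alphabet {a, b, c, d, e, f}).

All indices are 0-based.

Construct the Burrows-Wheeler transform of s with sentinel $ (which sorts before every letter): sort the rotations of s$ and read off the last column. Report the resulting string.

afc$fbcdaaabaeeaace

rank  rotation             last
    0  $abcaeedaefacabacfa  a
    1  a$abcaeedaefacabacf  f
    2  abacfa$abcaeedaefac  c
    3  abcaeedaefacabacfa$  $
    4  acabacfa$abcaeedaef  f
    5  acfa$abcaeedaefacab  b
    6  aeedaefacabacfa$abc  c
    7  aefacabacfa$abcaeed  d
    8  bacfa$abcaeedaefaca  a
    9  bcaeedaefacabacfa$a  a
   10  cabacfa$abcaeedaefa  a
   11  caeedaefacabacfa$ab  b
   12  cfa$abcaeedaefacaba  a
   13  daefacabacfa$abcaee  e
   14  edaefacabacfa$abcae  e
   15  eedaefacabacfa$abca  a
   16  efacabacfa$abcaeeda  a
   17  fa$abcaeedaefacabac  c
   18  facabacfa$abcaeedae  e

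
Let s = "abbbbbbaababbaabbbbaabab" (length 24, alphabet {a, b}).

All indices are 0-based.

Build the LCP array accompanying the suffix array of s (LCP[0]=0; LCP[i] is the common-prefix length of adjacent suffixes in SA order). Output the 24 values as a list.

[0, 5, 3, 1, 2, 4, 2, 3, 5, 0, 1, 6, 4, 2, 3, 1, 7, 5, 2, 8, 3, 9, 4, 5]

rank | idx | suffix
   0 |  19 | aabab
   1 |   7 | aababbaabbbbaabab
   2 |  13 | aabbbbaabab
   3 |  22 | ab
   4 |  20 | abab
   5 |   8 | ababbaabbbbaabab
   6 |  10 | abbaabbbbaabab
   7 |  14 | abbbbaabab
   8 |   0 | abbbbbbaababbaabbbbaabab
   9 |  23 | b
  10 |  18 | baabab
  11 |   6 | baababbaabbbbaabab
  12 |  12 | baabbbbaabab
  13 |  21 | bab
  14 |   9 | babbaabbbbaabab
  15 |  17 | bbaabab
  16 |   5 | bbaababbaabbbbaabab
  17 |  11 | bbaabbbbaabab
  18 |  16 | bbbaabab
  19 |   4 | bbbaababbaabbbbaabab
  20 |  15 | bbbbaabab
  21 |   3 | bbbbaababbaabbbbaabab
  22 |   2 | bbbbbaababbaabbbbaabab
  23 |   1 | bbbbbbaababbaabbbbaabab

SA = [19, 7, 13, 22, 20, 8, 10, 14, 0, 23, 18, 6, 12, 21, 9, 17, 5, 11, 16, 4, 15, 3, 2, 1]
rank  pair      lcp
   1  s[19:],s[7:]  5  'aabab'
   2  s[7:],s[13:]  3  'aab'
   3  s[13:],s[22:]  1  'a'
   4  s[22:],s[20:]  2  'ab'
   5  s[20:],s[8:]  4  'abab'
   6  s[8:],s[10:]  2  'ab'
   7  s[10:],s[14:]  3  'abb'
   8  s[14:],s[0:]  5  'abbbb'
   9  s[0:],s[23:]  0  ''
  10  s[23:],s[18:]  1  'b'
  11  s[18:],s[6:]  6  'baabab'
  12  s[6:],s[12:]  4  'baab'
  13  s[12:],s[21:]  2  'ba'
  14  s[21:],s[9:]  3  'bab'
  15  s[9:],s[17:]  1  'b'
  16  s[17:],s[5:]  7  'bbaabab'
  17  s[5:],s[11:]  5  'bbaab'
  18  s[11:],s[16:]  2  'bb'
  19  s[16:],s[4:]  8  'bbbaabab'
  20  s[4:],s[15:]  3  'bbb'
  21  s[15:],s[3:]  9  'bbbbaabab'
  22  s[3:],s[2:]  4  'bbbb'
  23  s[2:],s[1:]  5  'bbbbb'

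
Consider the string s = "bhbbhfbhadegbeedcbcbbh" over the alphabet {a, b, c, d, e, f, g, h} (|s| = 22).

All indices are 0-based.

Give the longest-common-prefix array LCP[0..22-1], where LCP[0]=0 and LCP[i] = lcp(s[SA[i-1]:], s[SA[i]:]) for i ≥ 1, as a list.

rank→(start, suffix):
  0 → (8, 'adegbeedcbcbbh')
  1 → (19, 'bbh')
  2 → (2, 'bbhfbhadegbeedcbcbbh')
  3 → (17, 'bcbbh')
  4 → (12, 'beedcbcbbh')
  5 → (20, 'bh')
  6 → (6, 'bhadegbeedcbcbbh')
  7 → (0, 'bhbbhfbhadegbeedcbcbbh')
  8 → (3, 'bhfbhadegbeedcbcbbh')
  9 → (18, 'cbbh')
  10 → (16, 'cbcbbh')
  11 → (15, 'dcbcbbh')
  12 → (9, 'degbeedcbcbbh')
  13 → (14, 'edcbcbbh')
  14 → (13, 'eedcbcbbh')
  15 → (10, 'egbeedcbcbbh')
  16 → (5, 'fbhadegbeedcbcbbh')
  17 → (11, 'gbeedcbcbbh')
  18 → (21, 'h')
  19 → (7, 'hadegbeedcbcbbh')
  20 → (1, 'hbbhfbhadegbeedcbcbbh')
  21 → (4, 'hfbhadegbeedcbcbbh')

SA = [8, 19, 2, 17, 12, 20, 6, 0, 3, 18, 16, 15, 9, 14, 13, 10, 5, 11, 21, 7, 1, 4]
[i] adj suffixes → lcp
  [1] 8/19 → 0 ('')
  [2] 19/2 → 3 ('bbh')
  [3] 2/17 → 1 ('b')
  [4] 17/12 → 1 ('b')
  [5] 12/20 → 1 ('b')
  [6] 20/6 → 2 ('bh')
  [7] 6/0 → 2 ('bh')
  [8] 0/3 → 2 ('bh')
  [9] 3/18 → 0 ('')
  [10] 18/16 → 2 ('cb')
  [11] 16/15 → 0 ('')
  [12] 15/9 → 1 ('d')
  [13] 9/14 → 0 ('')
  [14] 14/13 → 1 ('e')
  [15] 13/10 → 1 ('e')
  [16] 10/5 → 0 ('')
  [17] 5/11 → 0 ('')
  [18] 11/21 → 0 ('')
  [19] 21/7 → 1 ('h')
  [20] 7/1 → 1 ('h')
  [21] 1/4 → 1 ('h')

[0, 0, 3, 1, 1, 1, 2, 2, 2, 0, 2, 0, 1, 0, 1, 1, 0, 0, 0, 1, 1, 1]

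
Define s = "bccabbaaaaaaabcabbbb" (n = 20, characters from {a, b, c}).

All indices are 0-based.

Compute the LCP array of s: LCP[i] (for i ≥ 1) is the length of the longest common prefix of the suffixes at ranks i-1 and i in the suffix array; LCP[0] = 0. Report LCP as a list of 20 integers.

sorted suffixes:
  #0 SA[0]=6  'aaaaaaabcabbbb'
  #1 SA[1]=7  'aaaaaabcabbbb'
  #2 SA[2]=8  'aaaaabcabbbb'
  #3 SA[3]=9  'aaaabcabbbb'
  #4 SA[4]=10  'aaabcabbbb'
  #5 SA[5]=11  'aabcabbbb'
  #6 SA[6]=3  'abbaaaaaaabcabbbb'
  #7 SA[7]=15  'abbbb'
  #8 SA[8]=12  'abcabbbb'
  #9 SA[9]=19  'b'
  #10 SA[10]=5  'baaaaaaabcabbbb'
  #11 SA[11]=18  'bb'
  #12 SA[12]=4  'bbaaaaaaabcabbbb'
  #13 SA[13]=17  'bbb'
  #14 SA[14]=16  'bbbb'
  #15 SA[15]=13  'bcabbbb'
  #16 SA[16]=0  'bccabbaaaaaaabcabbbb'
  #17 SA[17]=2  'cabbaaaaaaabcabbbb'
  #18 SA[18]=14  'cabbbb'
  #19 SA[19]=1  'ccabbaaaaaaabcabbbb'

SA = [6, 7, 8, 9, 10, 11, 3, 15, 12, 19, 5, 18, 4, 17, 16, 13, 0, 2, 14, 1]
[i] adj suffixes → lcp
  [1] 6/7 → 6 ('aaaaaa')
  [2] 7/8 → 5 ('aaaaa')
  [3] 8/9 → 4 ('aaaa')
  [4] 9/10 → 3 ('aaa')
  [5] 10/11 → 2 ('aa')
  [6] 11/3 → 1 ('a')
  [7] 3/15 → 3 ('abb')
  [8] 15/12 → 2 ('ab')
  [9] 12/19 → 0 ('')
  [10] 19/5 → 1 ('b')
  [11] 5/18 → 1 ('b')
  [12] 18/4 → 2 ('bb')
  [13] 4/17 → 2 ('bb')
  [14] 17/16 → 3 ('bbb')
  [15] 16/13 → 1 ('b')
  [16] 13/0 → 2 ('bc')
  [17] 0/2 → 0 ('')
  [18] 2/14 → 4 ('cabb')
  [19] 14/1 → 1 ('c')

[0, 6, 5, 4, 3, 2, 1, 3, 2, 0, 1, 1, 2, 2, 3, 1, 2, 0, 4, 1]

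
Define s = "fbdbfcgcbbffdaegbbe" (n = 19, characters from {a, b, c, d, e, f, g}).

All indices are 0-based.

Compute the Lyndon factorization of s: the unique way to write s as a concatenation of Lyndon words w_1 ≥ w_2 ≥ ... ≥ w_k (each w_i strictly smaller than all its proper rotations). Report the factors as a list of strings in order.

emit factor 1: 'f' (i=0, period=1)
emit factor 2: 'bdbfcgc' (i=1, period=7)
emit factor 3: 'bbffd' (i=8, period=5)
emit factor 4: 'aegbbe' (i=13, period=6)

["f", "bdbfcgc", "bbffd", "aegbbe"]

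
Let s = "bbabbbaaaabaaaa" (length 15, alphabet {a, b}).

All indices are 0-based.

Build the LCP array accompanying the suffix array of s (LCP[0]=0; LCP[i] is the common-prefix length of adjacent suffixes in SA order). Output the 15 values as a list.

rank | idx | suffix
   0 |  14 | a
   1 |  13 | aa
   2 |  12 | aaa
   3 |  11 | aaaa
   4 |   6 | aaaabaaaa
   5 |   7 | aaabaaaa
   6 |   8 | aabaaaa
   7 |   9 | abaaaa
   8 |   2 | abbbaaaabaaaa
   9 |  10 | baaaa
  10 |   5 | baaaabaaaa
  11 |   1 | babbbaaaabaaaa
  12 |   4 | bbaaaabaaaa
  13 |   0 | bbabbbaaaabaaaa
  14 |   3 | bbbaaaabaaaa

SA = [14, 13, 12, 11, 6, 7, 8, 9, 2, 10, 5, 1, 4, 0, 3]
rank  pair      lcp
   1  s[14:],s[13:]  1  'a'
   2  s[13:],s[12:]  2  'aa'
   3  s[12:],s[11:]  3  'aaa'
   4  s[11:],s[6:]  4  'aaaa'
   5  s[6:],s[7:]  3  'aaa'
   6  s[7:],s[8:]  2  'aa'
   7  s[8:],s[9:]  1  'a'
   8  s[9:],s[2:]  2  'ab'
   9  s[2:],s[10:]  0  ''
  10  s[10:],s[5:]  5  'baaaa'
  11  s[5:],s[1:]  2  'ba'
  12  s[1:],s[4:]  1  'b'
  13  s[4:],s[0:]  3  'bba'
  14  s[0:],s[3:]  2  'bb'

[0, 1, 2, 3, 4, 3, 2, 1, 2, 0, 5, 2, 1, 3, 2]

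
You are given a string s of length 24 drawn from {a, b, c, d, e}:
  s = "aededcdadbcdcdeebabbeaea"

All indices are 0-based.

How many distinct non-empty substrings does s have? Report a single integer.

rank→(start, suffix):
  0 → (23, 'a')
  1 → (17, 'abbeaea')
  2 → (7, 'adbcdcdeebabbeaea')
  3 → (21, 'aea')
  4 → (0, 'aededcdadbcdcdeebabbeaea')
  5 → (16, 'babbeaea')
  6 → (18, 'bbeaea')
  7 → (9, 'bcdcdeebabbeaea')
  8 → (19, 'beaea')
  9 → (5, 'cdadbcdcdeebabbeaea')
  10 → (10, 'cdcdeebabbeaea')
  11 → (12, 'cdeebabbeaea')
  12 → (6, 'dadbcdcdeebabbeaea')
  13 → (8, 'dbcdcdeebabbeaea')
  14 → (4, 'dcdadbcdcdeebabbeaea')
  15 → (11, 'dcdeebabbeaea')
  16 → (2, 'dedcdadbcdcdeebabbeaea')
  17 → (13, 'deebabbeaea')
  18 → (22, 'ea')
  19 → (20, 'eaea')
  20 → (15, 'ebabbeaea')
  21 → (3, 'edcdadbcdcdeebabbeaea')
  22 → (1, 'ededcdadbcdcdeebabbeaea')
  23 → (14, 'eebabbeaea')

SA = [23, 17, 7, 21, 0, 16, 18, 9, 19, 5, 10, 12, 6, 8, 4, 11, 2, 13, 22, 20, 15, 3, 1, 14]
rank  pair      lcp
   1  s[23:],s[17:]  1  'a'
   2  s[17:],s[7:]  1  'a'
   3  s[7:],s[21:]  1  'a'
   4  s[21:],s[0:]  2  'ae'
   5  s[0:],s[16:]  0  ''
   6  s[16:],s[18:]  1  'b'
   7  s[18:],s[9:]  1  'b'
   8  s[9:],s[19:]  1  'b'
   9  s[19:],s[5:]  0  ''
  10  s[5:],s[10:]  2  'cd'
  11  s[10:],s[12:]  2  'cd'
  12  s[12:],s[6:]  0  ''
  13  s[6:],s[8:]  1  'd'
  14  s[8:],s[4:]  1  'd'
  15  s[4:],s[11:]  3  'dcd'
  16  s[11:],s[2:]  1  'd'
  17  s[2:],s[13:]  2  'de'
  18  s[13:],s[22:]  0  ''
  19  s[22:],s[20:]  2  'ea'
  20  s[20:],s[15:]  1  'e'
  21  s[15:],s[3:]  1  'e'
  22  s[3:],s[1:]  2  'ed'
  23  s[1:],s[14:]  1  'e'

n(n+1)/2 = 24·25/2 = 300
Σ LCP = 0 + 1 + 1 + 1 + 2 + 0 + 1 + 1 + 1 + 0 + 2 + 2 + 0 + 1 + 1 + 3 + 1 + 2 + 0 + 2 + 1 + 1 + 2 + 1 = 27
distinct = 300 − 27 = 273

273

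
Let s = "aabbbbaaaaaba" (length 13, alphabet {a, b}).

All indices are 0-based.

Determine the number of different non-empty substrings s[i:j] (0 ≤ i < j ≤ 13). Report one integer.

67

sorted suffixes:
  #0 SA[0]=12  'a'
  #1 SA[1]=6  'aaaaaba'
  #2 SA[2]=7  'aaaaba'
  #3 SA[3]=8  'aaaba'
  #4 SA[4]=9  'aaba'
  #5 SA[5]=0  'aabbbbaaaaaba'
  #6 SA[6]=10  'aba'
  #7 SA[7]=1  'abbbbaaaaaba'
  #8 SA[8]=11  'ba'
  #9 SA[9]=5  'baaaaaba'
  #10 SA[10]=4  'bbaaaaaba'
  #11 SA[11]=3  'bbbaaaaaba'
  #12 SA[12]=2  'bbbbaaaaaba'

SA = [12, 6, 7, 8, 9, 0, 10, 1, 11, 5, 4, 3, 2]
rank  pair      lcp
   1  s[12:],s[6:]  1  'a'
   2  s[6:],s[7:]  4  'aaaa'
   3  s[7:],s[8:]  3  'aaa'
   4  s[8:],s[9:]  2  'aa'
   5  s[9:],s[0:]  3  'aab'
   6  s[0:],s[10:]  1  'a'
   7  s[10:],s[1:]  2  'ab'
   8  s[1:],s[11:]  0  ''
   9  s[11:],s[5:]  2  'ba'
  10  s[5:],s[4:]  1  'b'
  11  s[4:],s[3:]  2  'bb'
  12  s[3:],s[2:]  3  'bbb'

n(n+1)/2 = 13·14/2 = 91
Σ LCP = 0 + 1 + 4 + 3 + 2 + 3 + 1 + 2 + 0 + 2 + 1 + 2 + 3 = 24
distinct = 91 − 24 = 67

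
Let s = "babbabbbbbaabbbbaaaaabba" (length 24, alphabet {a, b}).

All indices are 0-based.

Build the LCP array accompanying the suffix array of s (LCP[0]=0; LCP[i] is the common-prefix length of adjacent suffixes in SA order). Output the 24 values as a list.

[0, 1, 4, 3, 2, 4, 1, 4, 3, 5, 0, 2, 3, 2, 4, 1, 3, 4, 3, 2, 5, 3, 6, 4]

rank | idx | suffix
   0 |  23 | a
   1 |  16 | aaaaabba
   2 |  17 | aaaabba
   3 |  18 | aaabba
   4 |  19 | aabba
   5 |  10 | aabbbbaaaaabba
   6 |  20 | abba
   7 |   1 | abbabbbbbaabbbbaaaaabba
   8 |  11 | abbbbaaaaabba
   9 |   4 | abbbbbaabbbbaaaaabba
  10 |  22 | ba
  11 |  15 | baaaaabba
  12 |   9 | baabbbbaaaaabba
  13 |   0 | babbabbbbbaabbbbaaaaabba
  14 |   3 | babbbbbaabbbbaaaaabba
  15 |  21 | bba
  16 |  14 | bbaaaaabba
  17 |   8 | bbaabbbbaaaaabba
  18 |   2 | bbabbbbbaabbbbaaaaabba
  19 |  13 | bbbaaaaabba
  20 |   7 | bbbaabbbbaaaaabba
  21 |  12 | bbbbaaaaabba
  22 |   6 | bbbbaabbbbaaaaabba
  23 |   5 | bbbbbaabbbbaaaaabba

SA = [23, 16, 17, 18, 19, 10, 20, 1, 11, 4, 22, 15, 9, 0, 3, 21, 14, 8, 2, 13, 7, 12, 6, 5]
rank  pair      lcp
   1  s[23:],s[16:]  1  'a'
   2  s[16:],s[17:]  4  'aaaa'
   3  s[17:],s[18:]  3  'aaa'
   4  s[18:],s[19:]  2  'aa'
   5  s[19:],s[10:]  4  'aabb'
   6  s[10:],s[20:]  1  'a'
   7  s[20:],s[1:]  4  'abba'
   8  s[1:],s[11:]  3  'abb'
   9  s[11:],s[4:]  5  'abbbb'
  10  s[4:],s[22:]  0  ''
  11  s[22:],s[15:]  2  'ba'
  12  s[15:],s[9:]  3  'baa'
  13  s[9:],s[0:]  2  'ba'
  14  s[0:],s[3:]  4  'babb'
  15  s[3:],s[21:]  1  'b'
  16  s[21:],s[14:]  3  'bba'
  17  s[14:],s[8:]  4  'bbaa'
  18  s[8:],s[2:]  3  'bba'
  19  s[2:],s[13:]  2  'bb'
  20  s[13:],s[7:]  5  'bbbaa'
  21  s[7:],s[12:]  3  'bbb'
  22  s[12:],s[6:]  6  'bbbbaa'
  23  s[6:],s[5:]  4  'bbbb'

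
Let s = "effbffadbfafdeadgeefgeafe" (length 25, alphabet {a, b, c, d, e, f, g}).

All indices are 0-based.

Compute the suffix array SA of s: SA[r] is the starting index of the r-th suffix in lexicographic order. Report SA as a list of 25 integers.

[6, 14, 10, 22, 8, 3, 7, 12, 15, 24, 13, 21, 17, 0, 18, 5, 9, 2, 11, 23, 4, 1, 19, 20, 16]

rank→(start, suffix):
  0 → (6, 'adbfafdeadgeefgeafe')
  1 → (14, 'adgeefgeafe')
  2 → (10, 'afdeadgeefgeafe')
  3 → (22, 'afe')
  4 → (8, 'bfafdeadgeefgeafe')
  5 → (3, 'bffadbfafdeadgeefgeafe')
  6 → (7, 'dbfafdeadgeefgeafe')
  7 → (12, 'deadgeefgeafe')
  8 → (15, 'dgeefgeafe')
  9 → (24, 'e')
  10 → (13, 'eadgeefgeafe')
  11 → (21, 'eafe')
  12 → (17, 'eefgeafe')
  13 → (0, 'effbffadbfafdeadgeefgeafe')
  14 → (18, 'efgeafe')
  15 → (5, 'fadbfafdeadgeefgeafe')
  16 → (9, 'fafdeadgeefgeafe')
  17 → (2, 'fbffadbfafdeadgeefgeafe')
  18 → (11, 'fdeadgeefgeafe')
  19 → (23, 'fe')
  20 → (4, 'ffadbfafdeadgeefgeafe')
  21 → (1, 'ffbffadbfafdeadgeefgeafe')
  22 → (19, 'fgeafe')
  23 → (20, 'geafe')
  24 → (16, 'geefgeafe')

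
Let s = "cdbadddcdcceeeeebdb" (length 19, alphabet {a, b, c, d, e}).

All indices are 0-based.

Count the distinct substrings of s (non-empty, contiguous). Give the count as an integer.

166

sorted suffixes:
  #0 SA[0]=3  'adddcdcceeeeebdb'
  #1 SA[1]=18  'b'
  #2 SA[2]=2  'badddcdcceeeeebdb'
  #3 SA[3]=16  'bdb'
  #4 SA[4]=9  'cceeeeebdb'
  #5 SA[5]=0  'cdbadddcdcceeeeebdb'
  #6 SA[6]=7  'cdcceeeeebdb'
  #7 SA[7]=10  'ceeeeebdb'
  #8 SA[8]=17  'db'
  #9 SA[9]=1  'dbadddcdcceeeeebdb'
  #10 SA[10]=8  'dcceeeeebdb'
  #11 SA[11]=6  'dcdcceeeeebdb'
  #12 SA[12]=5  'ddcdcceeeeebdb'
  #13 SA[13]=4  'dddcdcceeeeebdb'
  #14 SA[14]=15  'ebdb'
  #15 SA[15]=14  'eebdb'
  #16 SA[16]=13  'eeebdb'
  #17 SA[17]=12  'eeeebdb'
  #18 SA[18]=11  'eeeeebdb'

SA = [3, 18, 2, 16, 9, 0, 7, 10, 17, 1, 8, 6, 5, 4, 15, 14, 13, 12, 11]
i: (SA[i-1],SA[i]) lcp shared
  1: (3,18) 0 ''
  2: (18,2) 1 'b'
  3: (2,16) 1 'b'
  4: (16,9) 0 ''
  5: (9,0) 1 'c'
  6: (0,7) 2 'cd'
  7: (7,10) 1 'c'
  8: (10,17) 0 ''
  9: (17,1) 2 'db'
  10: (1,8) 1 'd'
  11: (8,6) 2 'dc'
  12: (6,5) 1 'd'
  13: (5,4) 2 'dd'
  14: (4,15) 0 ''
  15: (15,14) 1 'e'
  16: (14,13) 2 'ee'
  17: (13,12) 3 'eee'
  18: (12,11) 4 'eeee'

n(n+1)/2 = 19·20/2 = 190
Σ LCP = 0 + 0 + 1 + 1 + 0 + 1 + 2 + 1 + 0 + 2 + 1 + 2 + 1 + 2 + 0 + 1 + 2 + 3 + 4 = 24
distinct = 190 − 24 = 166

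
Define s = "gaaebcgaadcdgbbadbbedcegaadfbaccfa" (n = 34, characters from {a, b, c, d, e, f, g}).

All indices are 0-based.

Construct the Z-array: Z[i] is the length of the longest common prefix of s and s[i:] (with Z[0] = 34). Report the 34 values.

[34, 0, 0, 0, 0, 0, 3, 0, 0, 0, 0, 0, 1, 0, 0, 0, 0, 0, 0, 0, 0, 0, 0, 3, 0, 0, 0, 0, 0, 0, 0, 0, 0, 0]

Z[0]=34
i=1: outside box; Z[1]=0
i=2: outside box; Z[2]=0
i=3: outside box; Z[3]=0
i=4: outside box; Z[4]=0
i=5: outside box; Z[5]=0
i=6: outside box; Z[6]=3 grow→box=[6,9)
i=7: min(r-i=2, Z[1]=0)=0; Z[7]=0
i=8: min(r-i=1, Z[2]=0)=0; Z[8]=0
i=9: outside box; Z[9]=0
i=10: outside box; Z[10]=0
i=11: outside box; Z[11]=0
i=12: outside box; Z[12]=1 grow→box=[12,13)
i=13: outside box; Z[13]=0
i=14: outside box; Z[14]=0
i=15: outside box; Z[15]=0
i=16: outside box; Z[16]=0
i=17: outside box; Z[17]=0
i=18: outside box; Z[18]=0
i=19: outside box; Z[19]=0
i=20: outside box; Z[20]=0
i=21: outside box; Z[21]=0
i=22: outside box; Z[22]=0
i=23: outside box; Z[23]=3 grow→box=[23,26)
i=24: min(r-i=2, Z[1]=0)=0; Z[24]=0
i=25: min(r-i=1, Z[2]=0)=0; Z[25]=0
i=26: outside box; Z[26]=0
i=27: outside box; Z[27]=0
i=28: outside box; Z[28]=0
i=29: outside box; Z[29]=0
i=30: outside box; Z[30]=0
i=31: outside box; Z[31]=0
i=32: outside box; Z[32]=0
i=33: outside box; Z[33]=0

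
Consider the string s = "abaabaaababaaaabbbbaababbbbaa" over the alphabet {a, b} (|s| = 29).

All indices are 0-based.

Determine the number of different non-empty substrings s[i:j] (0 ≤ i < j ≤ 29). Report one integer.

rank | idx | suffix
   0 |  28 | a
   1 |  27 | aa
   2 |  11 | aaaabbbbaababbbbaa
   3 |   5 | aaababaaaabbbbaababbbbaa
   4 |  12 | aaabbbbaababbbbaa
   5 |   2 | aabaaababaaaabbbbaababbbbaa
   6 |   6 | aababaaaabbbbaababbbbaa
   7 |  19 | aababbbbaa
   8 |  13 | aabbbbaababbbbaa
   9 |   9 | abaaaabbbbaababbbbaa
  10 |   3 | abaaababaaaabbbbaababbbbaa
  11 |   0 | abaabaaababaaaabbbbaababbbbaa
  12 |   7 | ababaaaabbbbaababbbbaa
  13 |  20 | ababbbbaa
  14 |  22 | abbbbaa
  15 |  14 | abbbbaababbbbaa
  16 |  26 | baa
  17 |  10 | baaaabbbbaababbbbaa
  18 |   4 | baaababaaaabbbbaababbbbaa
  19 |   1 | baabaaababaaaabbbbaababbbbaa
  20 |  18 | baababbbbaa
  21 |   8 | babaaaabbbbaababbbbaa
  22 |  21 | babbbbaa
  23 |  25 | bbaa
  24 |  17 | bbaababbbbaa
  25 |  24 | bbbaa
  26 |  16 | bbbaababbbbaa
  27 |  23 | bbbbaa
  28 |  15 | bbbbaababbbbaa

SA = [28, 27, 11, 5, 12, 2, 6, 19, 13, 9, 3, 0, 7, 20, 22, 14, 26, 10, 4, 1, 18, 8, 21, 25, 17, 24, 16, 23, 15]
rank  pair      lcp
   1  s[28:],s[27:]  1  'a'
   2  s[27:],s[11:]  2  'aa'
   3  s[11:],s[5:]  3  'aaa'
   4  s[5:],s[12:]  4  'aaab'
   5  s[12:],s[2:]  2  'aa'
   6  s[2:],s[6:]  4  'aaba'
   7  s[6:],s[19:]  5  'aabab'
   8  s[19:],s[13:]  3  'aab'
   9  s[13:],s[9:]  1  'a'
  10  s[9:],s[3:]  5  'abaaa'
  11  s[3:],s[0:]  4  'abaa'
  12  s[0:],s[7:]  3  'aba'
  13  s[7:],s[20:]  4  'abab'
  14  s[20:],s[22:]  2  'ab'
  15  s[22:],s[14:]  7  'abbbbaa'
  16  s[14:],s[26:]  0  ''
  17  s[26:],s[10:]  3  'baa'
  18  s[10:],s[4:]  4  'baaa'
  19  s[4:],s[1:]  3  'baa'
  20  s[1:],s[18:]  5  'baaba'
  21  s[18:],s[8:]  2  'ba'
  22  s[8:],s[21:]  3  'bab'
  23  s[21:],s[25:]  1  'b'
  24  s[25:],s[17:]  4  'bbaa'
  25  s[17:],s[24:]  2  'bb'
  26  s[24:],s[16:]  5  'bbbaa'
  27  s[16:],s[23:]  3  'bbb'
  28  s[23:],s[15:]  6  'bbbbaa'

n(n+1)/2 = 29·30/2 = 435
Σ LCP = 0 + 1 + 2 + 3 + 4 + 2 + 4 + 5 + 3 + 1 + 5 + 4 + 3 + 4 + 2 + 7 + 0 + 3 + 4 + 3 + 5 + 2 + 3 + 1 + 4 + 2 + 5 + 3 + 6 = 91
distinct = 435 − 91 = 344

344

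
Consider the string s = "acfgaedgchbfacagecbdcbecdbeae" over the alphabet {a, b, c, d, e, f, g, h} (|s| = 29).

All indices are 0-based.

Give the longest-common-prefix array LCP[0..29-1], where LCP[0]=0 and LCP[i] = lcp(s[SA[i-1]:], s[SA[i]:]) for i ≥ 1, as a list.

rank | idx | suffix
   0 |  12 | acagecbdcbecdbeae
   1 |   0 | acfgaedgchbfacagecbdcbecdbeae
   2 |  27 | ae
   3 |   4 | aedgchbfacagecbdcbecdbeae
   4 |  14 | agecbdcbecdbeae
   5 |  18 | bdcbecdbeae
   6 |  25 | beae
   7 |  21 | becdbeae
   8 |  10 | bfacagecbdcbecdbeae
   9 |  13 | cagecbdcbecdbeae
  10 |  17 | cbdcbecdbeae
  11 |  20 | cbecdbeae
  12 |  23 | cdbeae
  13 |   1 | cfgaedgchbfacagecbdcbecdbeae
  14 |   8 | chbfacagecbdcbecdbeae
  15 |  24 | dbeae
  16 |  19 | dcbecdbeae
  17 |   6 | dgchbfacagecbdcbecdbeae
  18 |  28 | e
  19 |  26 | eae
  20 |  16 | ecbdcbecdbeae
  21 |  22 | ecdbeae
  22 |   5 | edgchbfacagecbdcbecdbeae
  23 |  11 | facagecbdcbecdbeae
  24 |   2 | fgaedgchbfacagecbdcbecdbeae
  25 |   3 | gaedgchbfacagecbdcbecdbeae
  26 |   7 | gchbfacagecbdcbecdbeae
  27 |  15 | gecbdcbecdbeae
  28 |   9 | hbfacagecbdcbecdbeae

SA = [12, 0, 27, 4, 14, 18, 25, 21, 10, 13, 17, 20, 23, 1, 8, 24, 19, 6, 28, 26, 16, 22, 5, 11, 2, 3, 7, 15, 9]
[i] adj suffixes → lcp
  [1] 12/0 → 2 ('ac')
  [2] 0/27 → 1 ('a')
  [3] 27/4 → 2 ('ae')
  [4] 4/14 → 1 ('a')
  [5] 14/18 → 0 ('')
  [6] 18/25 → 1 ('b')
  [7] 25/21 → 2 ('be')
  [8] 21/10 → 1 ('b')
  [9] 10/13 → 0 ('')
  [10] 13/17 → 1 ('c')
  [11] 17/20 → 2 ('cb')
  [12] 20/23 → 1 ('c')
  [13] 23/1 → 1 ('c')
  [14] 1/8 → 1 ('c')
  [15] 8/24 → 0 ('')
  [16] 24/19 → 1 ('d')
  [17] 19/6 → 1 ('d')
  [18] 6/28 → 0 ('')
  [19] 28/26 → 1 ('e')
  [20] 26/16 → 1 ('e')
  [21] 16/22 → 2 ('ec')
  [22] 22/5 → 1 ('e')
  [23] 5/11 → 0 ('')
  [24] 11/2 → 1 ('f')
  [25] 2/3 → 0 ('')
  [26] 3/7 → 1 ('g')
  [27] 7/15 → 1 ('g')
  [28] 15/9 → 0 ('')

[0, 2, 1, 2, 1, 0, 1, 2, 1, 0, 1, 2, 1, 1, 1, 0, 1, 1, 0, 1, 1, 2, 1, 0, 1, 0, 1, 1, 0]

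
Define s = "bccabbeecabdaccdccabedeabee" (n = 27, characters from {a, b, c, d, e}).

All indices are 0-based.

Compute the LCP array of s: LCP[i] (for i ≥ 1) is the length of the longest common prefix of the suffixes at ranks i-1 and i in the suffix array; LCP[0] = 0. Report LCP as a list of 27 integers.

rank→(start, suffix):
  0 → (3, 'abbeecabdaccdccabedeabee')
  1 → (9, 'abdaccdccabedeabee')
  2 → (18, 'abedeabee')
  3 → (23, 'abee')
  4 → (12, 'accdccabedeabee')
  5 → (4, 'bbeecabdaccdccabedeabee')
  6 → (0, 'bccabbeecabdaccdccabedeabee')
  7 → (10, 'bdaccdccabedeabee')
  8 → (19, 'bedeabee')
  9 → (24, 'bee')
  10 → (5, 'beecabdaccdccabedeabee')
  11 → (2, 'cabbeecabdaccdccabedeabee')
  12 → (8, 'cabdaccdccabedeabee')
  13 → (17, 'cabedeabee')
  14 → (1, 'ccabbeecabdaccdccabedeabee')
  15 → (16, 'ccabedeabee')
  16 → (13, 'ccdccabedeabee')
  17 → (14, 'cdccabedeabee')
  18 → (11, 'daccdccabedeabee')
  19 → (15, 'dccabedeabee')
  20 → (21, 'deabee')
  21 → (26, 'e')
  22 → (22, 'eabee')
  23 → (7, 'ecabdaccdccabedeabee')
  24 → (20, 'edeabee')
  25 → (25, 'ee')
  26 → (6, 'eecabdaccdccabedeabee')

SA = [3, 9, 18, 23, 12, 4, 0, 10, 19, 24, 5, 2, 8, 17, 1, 16, 13, 14, 11, 15, 21, 26, 22, 7, 20, 25, 6]
[i] adj suffixes → lcp
  [1] 3/9 → 2 ('ab')
  [2] 9/18 → 2 ('ab')
  [3] 18/23 → 3 ('abe')
  [4] 23/12 → 1 ('a')
  [5] 12/4 → 0 ('')
  [6] 4/0 → 1 ('b')
  [7] 0/10 → 1 ('b')
  [8] 10/19 → 1 ('b')
  [9] 19/24 → 2 ('be')
  [10] 24/5 → 3 ('bee')
  [11] 5/2 → 0 ('')
  [12] 2/8 → 3 ('cab')
  [13] 8/17 → 3 ('cab')
  [14] 17/1 → 1 ('c')
  [15] 1/16 → 4 ('ccab')
  [16] 16/13 → 2 ('cc')
  [17] 13/14 → 1 ('c')
  [18] 14/11 → 0 ('')
  [19] 11/15 → 1 ('d')
  [20] 15/21 → 1 ('d')
  [21] 21/26 → 0 ('')
  [22] 26/22 → 1 ('e')
  [23] 22/7 → 1 ('e')
  [24] 7/20 → 1 ('e')
  [25] 20/25 → 1 ('e')
  [26] 25/6 → 2 ('ee')

[0, 2, 2, 3, 1, 0, 1, 1, 1, 2, 3, 0, 3, 3, 1, 4, 2, 1, 0, 1, 1, 0, 1, 1, 1, 1, 2]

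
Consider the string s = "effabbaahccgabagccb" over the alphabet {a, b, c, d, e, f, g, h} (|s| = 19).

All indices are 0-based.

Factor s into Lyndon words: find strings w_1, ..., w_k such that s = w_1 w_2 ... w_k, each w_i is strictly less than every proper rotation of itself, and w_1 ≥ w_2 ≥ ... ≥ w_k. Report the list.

["eff", "abb", "aahccgabagccb"]

emit factor 1: 'eff' (i=0, period=3)
emit factor 2: 'abb' (i=3, period=3)
emit factor 3: 'aahccgabagccb' (i=6, period=13)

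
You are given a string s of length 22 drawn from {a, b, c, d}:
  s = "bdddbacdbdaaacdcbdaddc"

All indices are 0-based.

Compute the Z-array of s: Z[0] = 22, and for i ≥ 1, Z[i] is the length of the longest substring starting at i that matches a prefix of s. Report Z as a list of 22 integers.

Z[0]=22
i=1: i≥r, start 0; Z[1]=0
i=2: i≥r, start 0; Z[2]=0
i=3: i≥r, start 0; Z[3]=0
i=4: i≥r, start 0; Z[4]=1 grow→box=[4,5)
i=5: i≥r, start 0; Z[5]=0
i=6: i≥r, start 0; Z[6]=0
i=7: i≥r, start 0; Z[7]=0
i=8: i≥r, start 0; Z[8]=2 grow→box=[8,10)
i=9: min(r-i=1, Z[1]=0)=0; Z[9]=0
i=10: i≥r, start 0; Z[10]=0
i=11: i≥r, start 0; Z[11]=0
i=12: i≥r, start 0; Z[12]=0
i=13: i≥r, start 0; Z[13]=0
i=14: i≥r, start 0; Z[14]=0
i=15: i≥r, start 0; Z[15]=0
i=16: i≥r, start 0; Z[16]=2 grow→box=[16,18)
i=17: min(r-i=1, Z[1]=0)=0; Z[17]=0
i=18: i≥r, start 0; Z[18]=0
i=19: i≥r, start 0; Z[19]=0
i=20: i≥r, start 0; Z[20]=0
i=21: i≥r, start 0; Z[21]=0

[22, 0, 0, 0, 1, 0, 0, 0, 2, 0, 0, 0, 0, 0, 0, 0, 2, 0, 0, 0, 0, 0]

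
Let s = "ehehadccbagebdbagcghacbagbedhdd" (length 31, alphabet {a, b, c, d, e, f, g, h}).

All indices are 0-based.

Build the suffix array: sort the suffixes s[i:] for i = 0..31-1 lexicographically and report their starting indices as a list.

[20, 4, 23, 15, 9, 22, 14, 8, 12, 25, 21, 7, 6, 17, 30, 13, 5, 29, 27, 11, 26, 2, 0, 24, 16, 10, 18, 19, 3, 28, 1]

rank | idx | suffix
   0 |  20 | acbagbedhdd
   1 |   4 | adccbagebdbagcghacbagbedhdd
   2 |  23 | agbedhdd
   3 |  15 | agcghacbagbedhdd
   4 |   9 | agebdbagcghacbagbedhdd
   5 |  22 | bagbedhdd
   6 |  14 | bagcghacbagbedhdd
   7 |   8 | bagebdbagcghacbagbedhdd
   8 |  12 | bdbagcghacbagbedhdd
   9 |  25 | bedhdd
  10 |  21 | cbagbedhdd
  11 |   7 | cbagebdbagcghacbagbedhdd
  12 |   6 | ccbagebdbagcghacbagbedhdd
  13 |  17 | cghacbagbedhdd
  14 |  30 | d
  15 |  13 | dbagcghacbagbedhdd
  16 |   5 | dccbagebdbagcghacbagbedhdd
  17 |  29 | dd
  18 |  27 | dhdd
  19 |  11 | ebdbagcghacbagbedhdd
  20 |  26 | edhdd
  21 |   2 | ehadccbagebdbagcghacbagbedhdd
  22 |   0 | ehehadccbagebdbagcghacbagbedhdd
  23 |  24 | gbedhdd
  24 |  16 | gcghacbagbedhdd
  25 |  10 | gebdbagcghacbagbedhdd
  26 |  18 | ghacbagbedhdd
  27 |  19 | hacbagbedhdd
  28 |   3 | hadccbagebdbagcghacbagbedhdd
  29 |  28 | hdd
  30 |   1 | hehadccbagebdbagcghacbagbedhdd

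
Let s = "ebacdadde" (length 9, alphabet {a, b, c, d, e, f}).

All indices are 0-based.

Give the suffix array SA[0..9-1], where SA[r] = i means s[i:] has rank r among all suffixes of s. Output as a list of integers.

rank→(start, suffix):
  0 → (2, 'acdadde')
  1 → (5, 'adde')
  2 → (1, 'bacdadde')
  3 → (3, 'cdadde')
  4 → (4, 'dadde')
  5 → (6, 'dde')
  6 → (7, 'de')
  7 → (8, 'e')
  8 → (0, 'ebacdadde')

[2, 5, 1, 3, 4, 6, 7, 8, 0]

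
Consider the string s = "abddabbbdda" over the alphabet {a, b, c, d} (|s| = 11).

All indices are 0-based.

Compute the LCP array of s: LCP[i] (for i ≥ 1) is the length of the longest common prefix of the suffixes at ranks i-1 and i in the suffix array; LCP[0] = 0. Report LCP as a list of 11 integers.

[0, 1, 2, 0, 2, 1, 4, 0, 2, 1, 3]

sorted suffixes:
  #0 SA[0]=10  'a'
  #1 SA[1]=4  'abbbdda'
  #2 SA[2]=0  'abddabbbdda'
  #3 SA[3]=5  'bbbdda'
  #4 SA[4]=6  'bbdda'
  #5 SA[5]=7  'bdda'
  #6 SA[6]=1  'bddabbbdda'
  #7 SA[7]=9  'da'
  #8 SA[8]=3  'dabbbdda'
  #9 SA[9]=8  'dda'
  #10 SA[10]=2  'ddabbbdda'

SA = [10, 4, 0, 5, 6, 7, 1, 9, 3, 8, 2]
[i] adj suffixes → lcp
  [1] 10/4 → 1 ('a')
  [2] 4/0 → 2 ('ab')
  [3] 0/5 → 0 ('')
  [4] 5/6 → 2 ('bb')
  [5] 6/7 → 1 ('b')
  [6] 7/1 → 4 ('bdda')
  [7] 1/9 → 0 ('')
  [8] 9/3 → 2 ('da')
  [9] 3/8 → 1 ('d')
  [10] 8/2 → 3 ('dda')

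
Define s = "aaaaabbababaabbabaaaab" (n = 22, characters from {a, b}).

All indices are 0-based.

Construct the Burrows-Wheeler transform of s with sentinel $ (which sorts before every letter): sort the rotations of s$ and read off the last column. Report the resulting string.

b$baaaabaabbbaaaaababaa

rank  rotation                 last
    0  $aaaaabbababaabbabaaaab  b
    1  aaaaabbababaabbabaaaab$  $
    2  aaaab$aaaaabbababaabbab  b
    3  aaaabbababaabbabaaaab$a  a
    4  aaab$aaaaabbababaabbaba  a
    5  aaabbababaabbabaaaab$aa  a
    6  aab$aaaaabbababaabbabaa  a
    7  aabbabaaaab$aaaaabbabab  b
    8  aabbababaabbabaaaab$aaa  a
    9  ab$aaaaabbababaabbabaaa  a
   10  abaaaab$aaaaabbababaabb  b
   11  abaabbabaaaab$aaaaabbab  b
   12  ababaabbabaaaab$aaaaabb  b
   13  abbabaaaab$aaaaabbababa  a
   14  abbababaabbabaaaab$aaaa  a
   15  b$aaaaabbababaabbabaaaa  a
   16  baaaab$aaaaabbababaabba  a
   17  baabbabaaaab$aaaaabbaba  a
   18  babaaaab$aaaaabbababaab  b
   19  babaabbabaaaab$aaaaabba  a
   20  bababaabbabaaaab$aaaaab  b
   21  bbabaaaab$aaaaabbababaa  a
   22  bbababaabbabaaaab$aaaaa  a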